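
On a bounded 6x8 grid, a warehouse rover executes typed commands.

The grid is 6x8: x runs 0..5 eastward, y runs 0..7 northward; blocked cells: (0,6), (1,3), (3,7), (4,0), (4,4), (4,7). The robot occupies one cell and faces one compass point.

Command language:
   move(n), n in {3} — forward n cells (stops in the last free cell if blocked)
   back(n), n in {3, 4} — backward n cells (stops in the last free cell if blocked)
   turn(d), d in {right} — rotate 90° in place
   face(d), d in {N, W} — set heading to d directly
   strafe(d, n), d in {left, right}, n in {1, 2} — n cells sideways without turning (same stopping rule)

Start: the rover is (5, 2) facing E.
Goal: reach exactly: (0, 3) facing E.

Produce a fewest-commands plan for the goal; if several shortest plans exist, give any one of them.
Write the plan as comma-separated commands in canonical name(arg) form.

start: (5, 2) facing E
[1] after back(4): (1, 2) facing E
[2] after back(4): (0, 2) facing E
[3] after strafe(left, 1): (0, 3) facing E
no 2-step plan works, so 3 is optimal.

back(4), back(4), strafe(left, 1)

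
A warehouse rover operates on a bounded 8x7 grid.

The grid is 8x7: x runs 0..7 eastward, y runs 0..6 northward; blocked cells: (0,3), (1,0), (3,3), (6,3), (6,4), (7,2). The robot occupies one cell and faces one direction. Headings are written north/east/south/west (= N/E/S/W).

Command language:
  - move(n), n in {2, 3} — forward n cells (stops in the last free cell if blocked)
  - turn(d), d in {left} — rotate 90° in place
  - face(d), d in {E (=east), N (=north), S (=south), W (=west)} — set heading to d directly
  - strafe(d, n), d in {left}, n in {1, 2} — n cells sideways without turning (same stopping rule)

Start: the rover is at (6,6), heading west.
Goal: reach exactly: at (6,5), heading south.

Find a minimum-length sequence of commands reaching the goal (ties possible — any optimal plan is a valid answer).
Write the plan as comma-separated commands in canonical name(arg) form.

initial: at (6,6), heading west
t=1 turn(left) ⇒ at (6,6), heading south
t=2 move(2) ⇒ at (6,5), heading south
nothing shorter than 2 reaches the goal.

turn(left), move(2)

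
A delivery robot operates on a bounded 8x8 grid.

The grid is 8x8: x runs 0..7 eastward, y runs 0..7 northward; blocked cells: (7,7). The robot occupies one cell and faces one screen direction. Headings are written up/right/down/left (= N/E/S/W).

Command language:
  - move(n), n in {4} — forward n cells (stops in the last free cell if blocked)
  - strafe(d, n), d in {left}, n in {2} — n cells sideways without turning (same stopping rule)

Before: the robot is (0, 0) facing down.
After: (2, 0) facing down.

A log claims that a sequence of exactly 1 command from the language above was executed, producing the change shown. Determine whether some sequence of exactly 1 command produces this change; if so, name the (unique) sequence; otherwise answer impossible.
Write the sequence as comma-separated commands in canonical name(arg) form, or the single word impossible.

key: still facing S — the one step turns nothing
start: (0, 0) facing down
1. strafe(left, 2) → (2, 0) facing down
no other 1-command option fits: unique.

strafe(left, 2)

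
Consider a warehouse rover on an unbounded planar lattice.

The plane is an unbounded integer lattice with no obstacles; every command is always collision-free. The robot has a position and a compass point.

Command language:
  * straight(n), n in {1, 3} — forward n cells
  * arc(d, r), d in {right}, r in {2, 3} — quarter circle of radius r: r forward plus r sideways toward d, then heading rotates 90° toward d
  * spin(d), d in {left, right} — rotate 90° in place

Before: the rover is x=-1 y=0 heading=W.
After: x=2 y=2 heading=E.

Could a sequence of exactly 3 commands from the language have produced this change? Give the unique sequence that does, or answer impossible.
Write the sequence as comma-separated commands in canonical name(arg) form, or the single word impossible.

spin(right), arc(right, 2), straight(1)

key: cell and facing (now E) both changed — the 3 commands mix motion and turning
initial: x=-1 y=0 heading=W
1. spin(right) → x=-1 y=0 heading=N
2. arc(right, 2) → x=1 y=2 heading=E
3. straight(1) → x=2 y=2 heading=E
uniquely the one of 216 3-step routes that fits.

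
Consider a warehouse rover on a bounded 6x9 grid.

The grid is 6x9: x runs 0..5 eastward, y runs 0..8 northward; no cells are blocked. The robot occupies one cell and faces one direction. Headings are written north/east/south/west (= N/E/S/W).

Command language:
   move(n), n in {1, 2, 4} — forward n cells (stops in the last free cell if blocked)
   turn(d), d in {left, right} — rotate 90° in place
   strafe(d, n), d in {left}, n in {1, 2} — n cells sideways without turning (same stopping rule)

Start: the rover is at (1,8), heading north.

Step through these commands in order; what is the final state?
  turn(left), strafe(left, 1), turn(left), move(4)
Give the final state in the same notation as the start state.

at (1,3), heading south

t0: at (1,8), heading north
t=1 turn(left) ⇒ at (1,8), heading west
t=2 strafe(left, 1) ⇒ at (1,7), heading west
t=3 turn(left) ⇒ at (1,7), heading south
t=4 move(4) ⇒ at (1,3), heading south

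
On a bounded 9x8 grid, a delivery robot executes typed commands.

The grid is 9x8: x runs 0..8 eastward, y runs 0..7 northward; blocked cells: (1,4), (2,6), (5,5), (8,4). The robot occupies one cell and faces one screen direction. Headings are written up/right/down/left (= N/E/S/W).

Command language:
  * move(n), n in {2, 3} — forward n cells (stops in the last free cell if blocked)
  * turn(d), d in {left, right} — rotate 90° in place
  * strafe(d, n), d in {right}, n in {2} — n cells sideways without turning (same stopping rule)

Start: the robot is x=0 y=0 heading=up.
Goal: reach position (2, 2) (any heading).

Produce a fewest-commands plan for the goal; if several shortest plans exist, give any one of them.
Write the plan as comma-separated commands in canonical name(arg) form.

from: x=0 y=0 heading=up
1. move(2) → x=0 y=2 heading=up
2. strafe(right, 2) → x=2 y=2 heading=up
no 1-step plan works, so 2 is optimal.

move(2), strafe(right, 2)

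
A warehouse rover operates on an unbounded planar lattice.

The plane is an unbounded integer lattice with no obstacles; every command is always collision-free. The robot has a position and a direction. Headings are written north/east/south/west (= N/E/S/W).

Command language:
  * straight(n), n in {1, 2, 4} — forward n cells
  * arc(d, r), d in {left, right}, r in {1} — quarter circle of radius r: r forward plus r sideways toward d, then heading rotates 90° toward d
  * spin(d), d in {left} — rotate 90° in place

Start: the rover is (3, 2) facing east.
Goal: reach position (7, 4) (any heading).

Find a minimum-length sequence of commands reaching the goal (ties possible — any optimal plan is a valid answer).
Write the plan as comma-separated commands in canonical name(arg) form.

straight(2), arc(left, 1), arc(right, 1)

from: (3, 2) facing east
[1] after straight(2): (5, 2) facing east
[2] after arc(left, 1): (6, 3) facing north
[3] after arc(right, 1): (7, 4) facing east
minimal: 3 command(s), checked below 3.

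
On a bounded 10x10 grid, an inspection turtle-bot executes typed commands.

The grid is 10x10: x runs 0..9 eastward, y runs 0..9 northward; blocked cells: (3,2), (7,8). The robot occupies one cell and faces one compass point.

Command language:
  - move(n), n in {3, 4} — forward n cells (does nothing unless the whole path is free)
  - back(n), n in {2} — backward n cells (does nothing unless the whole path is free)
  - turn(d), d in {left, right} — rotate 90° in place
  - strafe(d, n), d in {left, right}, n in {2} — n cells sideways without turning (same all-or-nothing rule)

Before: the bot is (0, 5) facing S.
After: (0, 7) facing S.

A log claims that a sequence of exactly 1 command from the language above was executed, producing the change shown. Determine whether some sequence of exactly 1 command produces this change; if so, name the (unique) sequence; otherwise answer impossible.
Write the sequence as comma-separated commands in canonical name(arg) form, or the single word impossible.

key: heading stays S — the single command does not turn
start: (0, 5) facing S
step 1 (back(2)): (0, 7) facing S
no other 1-command option fits: unique.

back(2)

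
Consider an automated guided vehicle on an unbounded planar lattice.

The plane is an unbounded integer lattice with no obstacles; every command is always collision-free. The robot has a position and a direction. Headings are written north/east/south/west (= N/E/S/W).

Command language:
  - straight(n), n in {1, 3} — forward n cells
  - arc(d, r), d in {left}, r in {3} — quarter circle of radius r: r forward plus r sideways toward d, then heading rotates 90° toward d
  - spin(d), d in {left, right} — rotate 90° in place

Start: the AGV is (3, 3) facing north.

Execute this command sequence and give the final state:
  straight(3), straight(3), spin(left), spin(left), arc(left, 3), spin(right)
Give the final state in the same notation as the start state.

(6, 6) facing south

initial: (3, 3) facing north
step 1 (straight(3)): (3, 6) facing north
step 2 (straight(3)): (3, 9) facing north
step 3 (spin(left)): (3, 9) facing west
step 4 (spin(left)): (3, 9) facing south
step 5 (arc(left, 3)): (6, 6) facing east
step 6 (spin(right)): (6, 6) facing south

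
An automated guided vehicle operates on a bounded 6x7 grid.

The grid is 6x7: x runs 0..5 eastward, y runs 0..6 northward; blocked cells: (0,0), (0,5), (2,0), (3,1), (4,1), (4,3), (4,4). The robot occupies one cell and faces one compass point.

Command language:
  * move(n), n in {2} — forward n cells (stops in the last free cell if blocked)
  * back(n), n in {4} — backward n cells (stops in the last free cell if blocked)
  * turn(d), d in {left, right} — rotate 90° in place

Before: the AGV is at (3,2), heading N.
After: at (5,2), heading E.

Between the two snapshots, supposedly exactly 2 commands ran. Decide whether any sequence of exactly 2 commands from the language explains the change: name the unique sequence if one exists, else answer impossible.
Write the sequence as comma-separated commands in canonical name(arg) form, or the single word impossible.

turn(right), move(2)

key: position moved to (5,2) AND the heading swung to E — translation plus rotation needed
initial: at (3,2), heading N
step 1 (turn(right)): at (3,2), heading E
step 2 (move(2)): at (5,2), heading E
uniquely the one of 16 2-step routes that fits.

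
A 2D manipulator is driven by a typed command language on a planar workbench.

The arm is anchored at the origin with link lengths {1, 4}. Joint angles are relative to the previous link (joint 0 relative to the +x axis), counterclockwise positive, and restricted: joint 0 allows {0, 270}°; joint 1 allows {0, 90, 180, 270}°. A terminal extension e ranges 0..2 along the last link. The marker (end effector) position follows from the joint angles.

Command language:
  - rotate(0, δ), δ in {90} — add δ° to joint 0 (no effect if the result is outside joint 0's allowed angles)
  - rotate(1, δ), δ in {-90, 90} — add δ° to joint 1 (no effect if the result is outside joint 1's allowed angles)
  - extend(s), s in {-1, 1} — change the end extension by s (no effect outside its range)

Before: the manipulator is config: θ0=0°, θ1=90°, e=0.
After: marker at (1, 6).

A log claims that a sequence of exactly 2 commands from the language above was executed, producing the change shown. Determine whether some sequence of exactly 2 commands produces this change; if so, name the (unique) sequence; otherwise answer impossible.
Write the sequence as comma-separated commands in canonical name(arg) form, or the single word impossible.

extend(1), extend(1)

t0: config: θ0=0°, θ1=90°, e=0
[1] after extend(1): config: θ0=0°, θ1=90°, e=1
[2] after extend(1): config: θ0=0°, θ1=90°, e=2
all 25 alternatives checked — unique.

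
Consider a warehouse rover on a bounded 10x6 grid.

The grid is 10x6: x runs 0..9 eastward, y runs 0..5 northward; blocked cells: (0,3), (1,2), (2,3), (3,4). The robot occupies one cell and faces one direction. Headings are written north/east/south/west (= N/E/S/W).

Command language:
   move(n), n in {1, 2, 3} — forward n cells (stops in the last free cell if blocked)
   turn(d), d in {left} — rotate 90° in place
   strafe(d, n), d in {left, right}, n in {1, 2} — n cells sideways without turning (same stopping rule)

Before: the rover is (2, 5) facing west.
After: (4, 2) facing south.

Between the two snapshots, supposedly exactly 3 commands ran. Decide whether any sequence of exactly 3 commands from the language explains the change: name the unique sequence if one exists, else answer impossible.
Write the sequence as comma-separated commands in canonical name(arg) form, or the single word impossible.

turn(left), strafe(left, 2), move(3)

key: cell and facing (now S) both changed — the 3 commands mix motion and turning
start: (2, 5) facing west
1. turn(left) → (2, 5) facing south
2. strafe(left, 2) → (4, 5) facing south
3. move(3) → (4, 2) facing south
no rival 3-sequence matches.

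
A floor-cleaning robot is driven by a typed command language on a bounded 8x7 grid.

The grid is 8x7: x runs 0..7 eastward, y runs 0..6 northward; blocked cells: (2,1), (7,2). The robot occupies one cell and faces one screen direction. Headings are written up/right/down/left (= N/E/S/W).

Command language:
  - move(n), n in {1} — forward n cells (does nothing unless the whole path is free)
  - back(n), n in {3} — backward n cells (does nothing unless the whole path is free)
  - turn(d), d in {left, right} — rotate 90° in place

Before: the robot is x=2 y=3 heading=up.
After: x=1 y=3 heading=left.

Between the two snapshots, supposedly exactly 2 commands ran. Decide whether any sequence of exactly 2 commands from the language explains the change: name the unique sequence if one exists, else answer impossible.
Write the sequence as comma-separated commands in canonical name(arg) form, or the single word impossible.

key: running move(1) before turn(left) would end elsewhere — order is forced
initial: x=2 y=3 heading=up
t=1 turn(left) ⇒ x=2 y=3 heading=left
t=2 move(1) ⇒ x=1 y=3 heading=left
uniquely the one of 16 2-step routes that fits.

turn(left), move(1)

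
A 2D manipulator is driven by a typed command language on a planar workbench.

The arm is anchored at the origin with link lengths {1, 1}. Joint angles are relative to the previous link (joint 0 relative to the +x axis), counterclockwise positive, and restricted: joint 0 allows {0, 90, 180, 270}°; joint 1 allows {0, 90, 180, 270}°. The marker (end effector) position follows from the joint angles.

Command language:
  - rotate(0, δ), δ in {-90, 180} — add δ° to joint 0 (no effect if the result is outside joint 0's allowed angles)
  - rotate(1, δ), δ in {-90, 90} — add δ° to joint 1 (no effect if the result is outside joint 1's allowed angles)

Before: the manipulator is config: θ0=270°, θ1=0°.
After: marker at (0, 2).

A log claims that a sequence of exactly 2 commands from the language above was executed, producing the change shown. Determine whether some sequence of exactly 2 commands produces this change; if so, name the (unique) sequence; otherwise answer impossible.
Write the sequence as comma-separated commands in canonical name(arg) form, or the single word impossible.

initial: config: θ0=270°, θ1=0°
1. rotate(0, -90) → config: θ0=180°, θ1=0°
2. rotate(0, -90) → config: θ0=90°, θ1=0°
uniquely the one of 16 2-step routes that fits.

rotate(0, -90), rotate(0, -90)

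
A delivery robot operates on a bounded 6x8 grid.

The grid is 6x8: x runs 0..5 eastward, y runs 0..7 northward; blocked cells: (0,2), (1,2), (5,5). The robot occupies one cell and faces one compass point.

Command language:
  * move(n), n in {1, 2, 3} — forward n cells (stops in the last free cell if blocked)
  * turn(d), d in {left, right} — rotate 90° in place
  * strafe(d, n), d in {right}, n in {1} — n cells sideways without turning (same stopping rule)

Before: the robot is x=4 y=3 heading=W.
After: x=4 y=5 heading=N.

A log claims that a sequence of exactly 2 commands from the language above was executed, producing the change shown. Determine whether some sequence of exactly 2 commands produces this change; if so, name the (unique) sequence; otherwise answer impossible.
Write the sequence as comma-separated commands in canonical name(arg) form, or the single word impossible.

turn(right), move(2)

key: cell and facing (now N) both changed — the 2 commands mix motion and turning
begin: x=4 y=3 heading=W
[1] after turn(right): x=4 y=3 heading=N
[2] after move(2): x=4 y=5 heading=N
uniquely the one of 36 2-step routes that fits.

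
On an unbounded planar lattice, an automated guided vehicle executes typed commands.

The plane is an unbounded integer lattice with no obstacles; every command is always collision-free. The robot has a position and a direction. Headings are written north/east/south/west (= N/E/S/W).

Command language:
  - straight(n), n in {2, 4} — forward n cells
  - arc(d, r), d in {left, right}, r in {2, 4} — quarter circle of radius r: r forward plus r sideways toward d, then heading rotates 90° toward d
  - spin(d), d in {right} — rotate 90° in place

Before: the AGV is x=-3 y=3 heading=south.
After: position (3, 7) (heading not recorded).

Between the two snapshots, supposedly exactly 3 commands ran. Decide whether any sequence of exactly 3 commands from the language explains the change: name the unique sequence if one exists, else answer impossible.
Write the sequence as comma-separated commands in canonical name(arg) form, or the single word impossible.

arc(left, 2), arc(left, 4), straight(2)

key: running straight(2) before arc(left, 2) would end elsewhere — order is forced
from: x=-3 y=3 heading=south
[1] after arc(left, 2): x=-1 y=1 heading=east
[2] after arc(left, 4): x=3 y=5 heading=north
[3] after straight(2): x=3 y=7 heading=north
uniquely the one of 343 3-step routes that fits.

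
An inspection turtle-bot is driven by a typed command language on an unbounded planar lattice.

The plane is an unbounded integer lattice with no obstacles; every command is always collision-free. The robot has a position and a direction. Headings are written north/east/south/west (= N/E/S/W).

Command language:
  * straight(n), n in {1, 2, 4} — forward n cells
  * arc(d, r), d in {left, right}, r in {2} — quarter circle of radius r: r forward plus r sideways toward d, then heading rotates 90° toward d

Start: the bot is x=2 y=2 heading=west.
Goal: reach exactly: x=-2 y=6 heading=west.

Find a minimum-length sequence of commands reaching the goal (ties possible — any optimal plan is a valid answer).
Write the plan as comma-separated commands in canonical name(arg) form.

arc(right, 2), arc(left, 2)

start: x=2 y=2 heading=west
t=1 arc(right, 2) ⇒ x=0 y=4 heading=north
t=2 arc(left, 2) ⇒ x=-2 y=6 heading=west
shorter routes all fall short; 2 is best.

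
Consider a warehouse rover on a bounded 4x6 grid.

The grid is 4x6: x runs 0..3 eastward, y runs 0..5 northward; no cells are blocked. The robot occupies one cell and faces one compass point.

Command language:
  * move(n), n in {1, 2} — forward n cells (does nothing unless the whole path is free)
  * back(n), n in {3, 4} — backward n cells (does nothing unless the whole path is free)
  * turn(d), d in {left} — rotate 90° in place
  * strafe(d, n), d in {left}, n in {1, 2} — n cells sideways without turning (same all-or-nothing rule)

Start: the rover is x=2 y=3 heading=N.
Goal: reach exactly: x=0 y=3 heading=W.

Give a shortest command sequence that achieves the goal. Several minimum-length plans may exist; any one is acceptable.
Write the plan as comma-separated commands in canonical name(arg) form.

strafe(left, 2), turn(left)

t0: x=2 y=3 heading=N
1. strafe(left, 2) → x=0 y=3 heading=N
2. turn(left) → x=0 y=3 heading=W
nothing shorter than 2 reaches the goal.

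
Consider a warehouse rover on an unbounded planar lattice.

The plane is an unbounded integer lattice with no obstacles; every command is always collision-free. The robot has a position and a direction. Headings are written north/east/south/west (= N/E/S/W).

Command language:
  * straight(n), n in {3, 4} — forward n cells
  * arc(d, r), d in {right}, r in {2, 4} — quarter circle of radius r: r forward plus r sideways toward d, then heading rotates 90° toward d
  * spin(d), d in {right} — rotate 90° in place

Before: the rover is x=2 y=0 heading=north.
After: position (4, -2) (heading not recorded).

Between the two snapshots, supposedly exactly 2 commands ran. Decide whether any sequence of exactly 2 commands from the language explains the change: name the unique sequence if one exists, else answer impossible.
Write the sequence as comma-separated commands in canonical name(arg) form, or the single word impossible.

spin(right), arc(right, 2)

key: order matters: swapping spin(right) and arc(right, 2) lands elsewhere
from: x=2 y=0 heading=north
[1] after spin(right): x=2 y=0 heading=east
[2] after arc(right, 2): x=4 y=-2 heading=south
no rival 2-sequence matches.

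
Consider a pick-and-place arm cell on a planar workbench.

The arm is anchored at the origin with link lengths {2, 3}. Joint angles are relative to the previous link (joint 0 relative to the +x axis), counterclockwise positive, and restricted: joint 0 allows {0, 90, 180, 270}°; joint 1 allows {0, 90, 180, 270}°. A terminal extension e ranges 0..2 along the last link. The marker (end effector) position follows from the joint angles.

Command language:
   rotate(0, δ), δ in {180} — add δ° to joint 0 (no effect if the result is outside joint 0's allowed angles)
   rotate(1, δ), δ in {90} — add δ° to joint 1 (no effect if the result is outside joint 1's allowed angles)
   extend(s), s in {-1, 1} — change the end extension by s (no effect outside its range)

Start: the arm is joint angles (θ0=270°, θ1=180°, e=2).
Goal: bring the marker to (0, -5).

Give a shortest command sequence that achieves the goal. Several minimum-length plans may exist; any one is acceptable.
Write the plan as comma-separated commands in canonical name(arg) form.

rotate(1, 90), rotate(1, 90), extend(-1), extend(-1)

start: joint angles (θ0=270°, θ1=180°, e=2)
step 1 (rotate(1, 90)): joint angles (θ0=270°, θ1=270°, e=2)
step 2 (rotate(1, 90)): joint angles (θ0=270°, θ1=0°, e=2)
step 3 (extend(-1)): joint angles (θ0=270°, θ1=0°, e=1)
step 4 (extend(-1)): joint angles (θ0=270°, θ1=0°, e=0)
no 3-step plan works, so 4 is optimal.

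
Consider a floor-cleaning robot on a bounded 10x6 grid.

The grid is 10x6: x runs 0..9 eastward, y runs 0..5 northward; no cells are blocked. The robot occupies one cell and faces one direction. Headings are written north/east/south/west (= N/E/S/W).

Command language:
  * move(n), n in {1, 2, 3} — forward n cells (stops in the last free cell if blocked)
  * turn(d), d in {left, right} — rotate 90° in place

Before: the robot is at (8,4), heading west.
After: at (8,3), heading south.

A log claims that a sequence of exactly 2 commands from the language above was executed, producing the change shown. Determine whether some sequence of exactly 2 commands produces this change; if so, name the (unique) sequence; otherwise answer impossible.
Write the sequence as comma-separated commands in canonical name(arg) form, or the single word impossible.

turn(left), move(1)

key: position moved to (8,3) AND the heading swung to S — translation plus rotation needed
from: at (8,4), heading west
t=1 turn(left) ⇒ at (8,4), heading south
t=2 move(1) ⇒ at (8,3), heading south
no other 2-command option fits: unique.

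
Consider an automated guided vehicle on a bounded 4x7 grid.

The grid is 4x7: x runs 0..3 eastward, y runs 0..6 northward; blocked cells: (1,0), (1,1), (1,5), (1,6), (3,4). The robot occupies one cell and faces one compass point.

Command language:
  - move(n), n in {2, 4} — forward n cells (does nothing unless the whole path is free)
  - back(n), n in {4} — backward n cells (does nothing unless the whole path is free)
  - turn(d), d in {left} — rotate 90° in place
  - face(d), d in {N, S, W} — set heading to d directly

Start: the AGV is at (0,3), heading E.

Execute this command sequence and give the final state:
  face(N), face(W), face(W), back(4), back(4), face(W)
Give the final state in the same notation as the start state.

at (0,3), heading W

start: at (0,3), heading E
t=1 face(N) ⇒ at (0,3), heading N
t=2 face(W) ⇒ at (0,3), heading W
t=3 face(W) ⇒ at (0,3), heading W
t=4 back(4) ⇒ at (0,3), heading W
t=5 back(4) ⇒ at (0,3), heading W
t=6 face(W) ⇒ at (0,3), heading W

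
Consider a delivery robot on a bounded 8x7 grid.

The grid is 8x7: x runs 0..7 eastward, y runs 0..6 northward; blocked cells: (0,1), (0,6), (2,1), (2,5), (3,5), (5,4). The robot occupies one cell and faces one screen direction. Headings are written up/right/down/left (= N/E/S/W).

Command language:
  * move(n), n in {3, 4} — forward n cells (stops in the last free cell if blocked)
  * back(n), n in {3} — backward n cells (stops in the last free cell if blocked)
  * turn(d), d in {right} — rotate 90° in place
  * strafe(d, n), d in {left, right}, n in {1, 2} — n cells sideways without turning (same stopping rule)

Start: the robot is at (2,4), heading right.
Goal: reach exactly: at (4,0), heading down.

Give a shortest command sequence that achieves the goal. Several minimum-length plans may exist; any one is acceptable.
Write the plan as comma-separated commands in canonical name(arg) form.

move(4), turn(right), move(4)

start: at (2,4), heading right
1. move(4) → at (4,4), heading right
2. turn(right) → at (4,4), heading down
3. move(4) → at (4,0), heading down
no 2-step plan works, so 3 is optimal.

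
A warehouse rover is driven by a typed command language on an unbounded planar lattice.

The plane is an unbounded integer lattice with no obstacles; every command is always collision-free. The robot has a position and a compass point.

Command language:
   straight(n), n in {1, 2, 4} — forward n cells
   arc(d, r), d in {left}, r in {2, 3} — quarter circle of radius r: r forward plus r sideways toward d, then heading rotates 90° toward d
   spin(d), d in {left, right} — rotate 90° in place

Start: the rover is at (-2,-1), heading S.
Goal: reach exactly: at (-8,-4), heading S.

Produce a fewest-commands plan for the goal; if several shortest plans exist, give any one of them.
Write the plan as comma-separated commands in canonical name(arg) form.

spin(right), straight(4), arc(left, 2), straight(1)

begin: at (-2,-1), heading S
[1] after spin(right): at (-2,-1), heading W
[2] after straight(4): at (-6,-1), heading W
[3] after arc(left, 2): at (-8,-3), heading S
[4] after straight(1): at (-8,-4), heading S
nothing shorter than 4 reaches the goal.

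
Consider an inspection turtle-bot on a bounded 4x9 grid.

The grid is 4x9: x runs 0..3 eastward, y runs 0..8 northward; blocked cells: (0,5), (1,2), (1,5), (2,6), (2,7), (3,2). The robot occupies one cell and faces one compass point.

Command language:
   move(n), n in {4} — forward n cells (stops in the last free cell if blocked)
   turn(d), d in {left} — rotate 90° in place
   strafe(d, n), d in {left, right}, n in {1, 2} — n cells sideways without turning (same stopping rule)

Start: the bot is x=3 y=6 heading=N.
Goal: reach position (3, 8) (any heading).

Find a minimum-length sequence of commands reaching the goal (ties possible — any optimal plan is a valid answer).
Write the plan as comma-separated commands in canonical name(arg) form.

start: x=3 y=6 heading=N
1. move(4) → x=3 y=8 heading=N
shorter routes all fall short; 1 is best.

move(4)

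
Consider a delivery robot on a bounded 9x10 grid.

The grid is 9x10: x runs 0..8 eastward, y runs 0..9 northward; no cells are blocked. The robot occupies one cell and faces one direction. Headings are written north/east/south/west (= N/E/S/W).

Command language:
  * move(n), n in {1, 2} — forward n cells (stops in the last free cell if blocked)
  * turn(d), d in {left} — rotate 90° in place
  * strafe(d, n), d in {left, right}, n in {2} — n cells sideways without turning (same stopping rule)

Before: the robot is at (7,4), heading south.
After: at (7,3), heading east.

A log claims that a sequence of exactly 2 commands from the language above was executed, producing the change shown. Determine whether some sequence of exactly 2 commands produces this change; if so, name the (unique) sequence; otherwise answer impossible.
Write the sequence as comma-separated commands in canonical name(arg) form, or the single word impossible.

key: cell and facing (now E) both changed — the 2 commands mix motion and turning
begin: at (7,4), heading south
[1] after move(1): at (7,3), heading south
[2] after turn(left): at (7,3), heading east
all 25 alternatives checked — unique.

move(1), turn(left)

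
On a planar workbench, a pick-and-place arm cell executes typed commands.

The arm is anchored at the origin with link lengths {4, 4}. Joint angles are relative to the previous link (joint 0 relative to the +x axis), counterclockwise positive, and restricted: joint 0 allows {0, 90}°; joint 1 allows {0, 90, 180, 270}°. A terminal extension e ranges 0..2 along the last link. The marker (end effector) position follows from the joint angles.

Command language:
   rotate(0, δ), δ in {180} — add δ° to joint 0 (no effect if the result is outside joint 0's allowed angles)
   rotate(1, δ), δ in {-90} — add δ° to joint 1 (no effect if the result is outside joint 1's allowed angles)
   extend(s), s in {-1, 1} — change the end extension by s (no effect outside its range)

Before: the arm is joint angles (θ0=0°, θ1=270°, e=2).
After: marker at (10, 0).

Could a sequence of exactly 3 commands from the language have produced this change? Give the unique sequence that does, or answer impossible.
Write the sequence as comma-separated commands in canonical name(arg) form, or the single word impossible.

rotate(1, -90), rotate(1, -90), rotate(1, -90)

initial: joint angles (θ0=0°, θ1=270°, e=2)
[1] after rotate(1, -90): joint angles (θ0=0°, θ1=180°, e=2)
[2] after rotate(1, -90): joint angles (θ0=0°, θ1=90°, e=2)
[3] after rotate(1, -90): joint angles (θ0=0°, θ1=0°, e=2)
uniquely the one of 64 3-step routes that fits.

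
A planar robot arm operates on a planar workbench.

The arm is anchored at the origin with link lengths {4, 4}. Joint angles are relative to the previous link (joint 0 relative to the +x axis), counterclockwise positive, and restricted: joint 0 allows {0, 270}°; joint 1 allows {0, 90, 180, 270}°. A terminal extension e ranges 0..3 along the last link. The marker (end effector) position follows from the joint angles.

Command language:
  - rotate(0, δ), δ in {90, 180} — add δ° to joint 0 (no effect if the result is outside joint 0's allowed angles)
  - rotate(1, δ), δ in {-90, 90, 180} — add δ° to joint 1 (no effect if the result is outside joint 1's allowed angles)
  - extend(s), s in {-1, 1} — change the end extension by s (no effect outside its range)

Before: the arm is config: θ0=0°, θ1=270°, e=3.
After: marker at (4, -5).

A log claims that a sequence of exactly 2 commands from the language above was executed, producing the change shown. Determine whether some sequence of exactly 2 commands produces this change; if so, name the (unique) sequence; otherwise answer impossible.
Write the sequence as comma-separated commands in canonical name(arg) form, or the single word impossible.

extend(-1), extend(-1)

t0: config: θ0=0°, θ1=270°, e=3
step 1 (extend(-1)): config: θ0=0°, θ1=270°, e=2
step 2 (extend(-1)): config: θ0=0°, θ1=270°, e=1
no rival 2-sequence matches.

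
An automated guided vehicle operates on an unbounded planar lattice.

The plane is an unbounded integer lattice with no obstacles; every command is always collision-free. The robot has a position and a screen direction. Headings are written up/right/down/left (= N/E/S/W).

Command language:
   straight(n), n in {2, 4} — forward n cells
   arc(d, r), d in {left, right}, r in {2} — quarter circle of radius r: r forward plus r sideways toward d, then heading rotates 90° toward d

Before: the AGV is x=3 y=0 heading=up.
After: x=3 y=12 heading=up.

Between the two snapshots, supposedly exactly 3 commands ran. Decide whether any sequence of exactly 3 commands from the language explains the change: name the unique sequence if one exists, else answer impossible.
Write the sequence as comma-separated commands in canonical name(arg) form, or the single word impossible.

straight(4), straight(4), straight(4)

key: still facing N at the end — nothing in the sequence rotates
from: x=3 y=0 heading=up
1. straight(4) → x=3 y=4 heading=up
2. straight(4) → x=3 y=8 heading=up
3. straight(4) → x=3 y=12 heading=up
no rival 3-sequence matches.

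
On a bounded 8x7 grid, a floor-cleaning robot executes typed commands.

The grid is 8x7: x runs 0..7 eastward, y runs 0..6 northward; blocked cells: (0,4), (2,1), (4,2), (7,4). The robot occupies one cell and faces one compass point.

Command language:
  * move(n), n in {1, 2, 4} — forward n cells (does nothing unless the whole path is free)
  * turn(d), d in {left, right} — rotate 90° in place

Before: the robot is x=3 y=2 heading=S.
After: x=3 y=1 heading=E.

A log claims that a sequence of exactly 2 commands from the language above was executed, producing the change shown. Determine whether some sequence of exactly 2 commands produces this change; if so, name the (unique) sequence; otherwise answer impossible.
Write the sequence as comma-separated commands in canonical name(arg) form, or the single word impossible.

key: position moved to (3,1) AND the heading swung to E — translation plus rotation needed
from: x=3 y=2 heading=S
1. move(1) → x=3 y=1 heading=S
2. turn(left) → x=3 y=1 heading=E
no rival 2-sequence matches.

move(1), turn(left)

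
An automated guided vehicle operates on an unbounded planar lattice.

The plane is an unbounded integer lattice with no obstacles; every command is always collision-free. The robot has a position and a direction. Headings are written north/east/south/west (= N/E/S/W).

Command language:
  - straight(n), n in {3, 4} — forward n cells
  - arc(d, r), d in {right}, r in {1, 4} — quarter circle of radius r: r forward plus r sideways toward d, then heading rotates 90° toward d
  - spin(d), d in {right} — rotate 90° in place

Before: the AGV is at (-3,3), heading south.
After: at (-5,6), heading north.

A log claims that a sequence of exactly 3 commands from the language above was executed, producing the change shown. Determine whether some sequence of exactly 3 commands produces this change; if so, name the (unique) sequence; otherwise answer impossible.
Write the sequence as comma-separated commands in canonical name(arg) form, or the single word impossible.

key: position moved to (-5,6) AND the heading swung to N — translation plus rotation needed
initial: at (-3,3), heading south
[1] after arc(right, 1): at (-4,2), heading west
[2] after arc(right, 1): at (-5,3), heading north
[3] after straight(3): at (-5,6), heading north
uniquely the one of 125 3-step routes that fits.

arc(right, 1), arc(right, 1), straight(3)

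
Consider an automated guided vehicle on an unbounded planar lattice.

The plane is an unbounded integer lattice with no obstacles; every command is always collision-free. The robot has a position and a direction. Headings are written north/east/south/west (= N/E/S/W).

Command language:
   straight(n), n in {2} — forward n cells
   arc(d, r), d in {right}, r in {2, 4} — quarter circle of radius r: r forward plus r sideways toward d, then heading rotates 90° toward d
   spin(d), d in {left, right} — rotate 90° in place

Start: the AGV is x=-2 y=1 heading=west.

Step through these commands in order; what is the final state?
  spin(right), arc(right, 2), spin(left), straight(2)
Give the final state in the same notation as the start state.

begin: x=-2 y=1 heading=west
step 1 (spin(right)): x=-2 y=1 heading=north
step 2 (arc(right, 2)): x=0 y=3 heading=east
step 3 (spin(left)): x=0 y=3 heading=north
step 4 (straight(2)): x=0 y=5 heading=north

x=0 y=5 heading=north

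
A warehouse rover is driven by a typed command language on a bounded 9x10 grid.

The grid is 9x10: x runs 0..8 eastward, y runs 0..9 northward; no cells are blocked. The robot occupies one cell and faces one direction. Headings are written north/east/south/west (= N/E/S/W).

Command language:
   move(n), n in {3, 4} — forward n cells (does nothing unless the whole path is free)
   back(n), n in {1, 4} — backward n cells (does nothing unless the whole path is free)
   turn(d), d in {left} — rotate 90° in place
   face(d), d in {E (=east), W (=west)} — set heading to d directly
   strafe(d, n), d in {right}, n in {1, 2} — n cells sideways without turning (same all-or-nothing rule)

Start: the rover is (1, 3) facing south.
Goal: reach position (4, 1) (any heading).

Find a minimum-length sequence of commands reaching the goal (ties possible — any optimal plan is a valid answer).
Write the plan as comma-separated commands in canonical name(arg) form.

start: (1, 3) facing south
1. face(E) → (1, 3) facing east
2. strafe(right, 2) → (1, 1) facing east
3. move(3) → (4, 1) facing east
nothing shorter than 3 reaches the goal.

face(E), strafe(right, 2), move(3)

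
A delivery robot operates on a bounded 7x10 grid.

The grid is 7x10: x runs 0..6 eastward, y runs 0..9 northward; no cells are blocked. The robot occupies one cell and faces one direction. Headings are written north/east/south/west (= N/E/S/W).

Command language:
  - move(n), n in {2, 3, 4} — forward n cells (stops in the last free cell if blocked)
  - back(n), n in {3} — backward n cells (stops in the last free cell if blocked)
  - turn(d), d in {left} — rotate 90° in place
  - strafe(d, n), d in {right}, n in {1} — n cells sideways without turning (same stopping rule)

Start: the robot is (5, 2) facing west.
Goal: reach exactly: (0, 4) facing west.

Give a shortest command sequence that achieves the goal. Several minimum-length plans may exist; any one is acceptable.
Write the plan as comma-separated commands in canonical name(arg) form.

start: (5, 2) facing west
t=1 move(3) ⇒ (2, 2) facing west
t=2 move(3) ⇒ (0, 2) facing west
t=3 strafe(right, 1) ⇒ (0, 3) facing west
t=4 strafe(right, 1) ⇒ (0, 4) facing west
shorter routes all fall short; 4 is best.

move(3), move(3), strafe(right, 1), strafe(right, 1)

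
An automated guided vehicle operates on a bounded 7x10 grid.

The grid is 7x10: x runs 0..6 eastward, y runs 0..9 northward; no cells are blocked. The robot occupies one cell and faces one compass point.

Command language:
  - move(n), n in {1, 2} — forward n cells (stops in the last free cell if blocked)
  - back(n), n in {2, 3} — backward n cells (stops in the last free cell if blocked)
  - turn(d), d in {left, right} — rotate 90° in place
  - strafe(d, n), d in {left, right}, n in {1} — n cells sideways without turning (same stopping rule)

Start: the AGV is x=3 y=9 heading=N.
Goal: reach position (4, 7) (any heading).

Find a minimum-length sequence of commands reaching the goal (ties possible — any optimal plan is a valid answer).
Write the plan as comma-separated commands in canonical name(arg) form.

t0: x=3 y=9 heading=N
1. back(2) → x=3 y=7 heading=N
2. strafe(right, 1) → x=4 y=7 heading=N
no 1-step plan works, so 2 is optimal.

back(2), strafe(right, 1)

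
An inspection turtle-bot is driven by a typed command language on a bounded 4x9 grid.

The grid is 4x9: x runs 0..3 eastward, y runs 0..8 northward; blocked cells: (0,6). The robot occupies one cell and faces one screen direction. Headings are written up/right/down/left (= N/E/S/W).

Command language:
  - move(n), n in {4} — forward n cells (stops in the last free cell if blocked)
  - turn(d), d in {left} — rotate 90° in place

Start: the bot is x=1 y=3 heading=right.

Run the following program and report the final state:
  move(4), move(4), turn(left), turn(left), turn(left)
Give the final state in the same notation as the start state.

x=3 y=3 heading=down

start: x=1 y=3 heading=right
[1] after move(4): x=3 y=3 heading=right
[2] after move(4): x=3 y=3 heading=right
[3] after turn(left): x=3 y=3 heading=up
[4] after turn(left): x=3 y=3 heading=left
[5] after turn(left): x=3 y=3 heading=down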